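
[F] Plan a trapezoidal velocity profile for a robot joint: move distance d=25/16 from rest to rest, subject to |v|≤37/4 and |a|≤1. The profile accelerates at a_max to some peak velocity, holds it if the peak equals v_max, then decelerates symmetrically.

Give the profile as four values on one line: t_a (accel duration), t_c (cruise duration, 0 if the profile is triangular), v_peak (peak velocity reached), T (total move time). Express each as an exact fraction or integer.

(v_max)²/a_max = (37/4)²/1 = 1369/16
25/16 < 1369/16 so t_c = 0
v_peak = √(25/16·1) = √(25/16) = 5/4
t_a = (5/4)/1 = 5/4; t_c = 0
T = 2·5/4 = 5/2

t_a=5/4 t_c=0 v_peak=5/4 T=5/2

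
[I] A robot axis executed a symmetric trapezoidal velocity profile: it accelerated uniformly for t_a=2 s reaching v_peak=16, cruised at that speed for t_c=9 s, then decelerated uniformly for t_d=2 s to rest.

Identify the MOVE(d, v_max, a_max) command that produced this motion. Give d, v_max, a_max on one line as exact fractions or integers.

d=176 v_max=16 a_max=8

a_max = 16/2 = 8
d_a = ½·16·2 = 16; d_c = 16·9 = 144
d = 2·16 + 144 = 176
t_c = 9 > 0 → v_max = v_peak = 16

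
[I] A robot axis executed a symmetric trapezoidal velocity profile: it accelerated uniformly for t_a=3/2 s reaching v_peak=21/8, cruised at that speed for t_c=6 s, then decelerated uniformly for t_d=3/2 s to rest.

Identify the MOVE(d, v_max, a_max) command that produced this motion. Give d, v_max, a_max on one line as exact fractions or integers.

a_max = (21/8)/(3/2) = 7/4
d_a = ½·21/8·3/2 = 63/32; d_c = 21/8·6 = 63/4
d = 2·63/32 + 63/4 = 315/16
t_c = 6 > 0 so v_max = 21/8

d=315/16 v_max=21/8 a_max=7/4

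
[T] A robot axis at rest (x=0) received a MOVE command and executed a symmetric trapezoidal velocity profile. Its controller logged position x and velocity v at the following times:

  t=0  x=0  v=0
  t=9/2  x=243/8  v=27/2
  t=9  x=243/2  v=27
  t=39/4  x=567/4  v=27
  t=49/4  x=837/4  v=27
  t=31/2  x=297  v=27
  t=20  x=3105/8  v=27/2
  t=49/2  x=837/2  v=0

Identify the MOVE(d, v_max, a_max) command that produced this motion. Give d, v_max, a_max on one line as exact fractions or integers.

final state: t=49/2, x=837/2, v=0 → d = 837/2
a_max = (27/2−0)/(9/2−0) = 3
max v = 27 over t∈[9,31/2] → v_max = 27
check: 27·(9+13/2) = 837/2 ✓

d=837/2 v_max=27 a_max=3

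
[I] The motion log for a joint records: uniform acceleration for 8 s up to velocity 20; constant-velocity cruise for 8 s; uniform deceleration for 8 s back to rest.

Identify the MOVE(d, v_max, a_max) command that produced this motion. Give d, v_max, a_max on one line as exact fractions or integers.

a_max = 20/8 = 5/2
d_a = ½·20·8 = 80; d_c = 20·8 = 160
d = 2·80 + 160 = 320
t_c = 8 > 0 → v_max = v_peak = 20

d=320 v_max=20 a_max=5/2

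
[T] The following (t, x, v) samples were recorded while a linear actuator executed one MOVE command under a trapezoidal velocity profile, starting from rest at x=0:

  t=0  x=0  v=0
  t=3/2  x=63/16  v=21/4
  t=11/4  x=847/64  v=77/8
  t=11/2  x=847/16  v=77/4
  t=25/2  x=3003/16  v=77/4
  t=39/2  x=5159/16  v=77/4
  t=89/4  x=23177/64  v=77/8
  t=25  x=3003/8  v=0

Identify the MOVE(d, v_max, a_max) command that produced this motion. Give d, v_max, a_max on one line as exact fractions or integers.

final state: t=25, x=3003/8, v=0 → d = 3003/8
a_max = (21/4−0)/(3/2−0) = 7/2
max v = 77/4 over t∈[11/2,39/2] → v_max = 77/4
check: 77/4·(11/2+14) = 3003/8 ✓

d=3003/8 v_max=77/4 a_max=7/2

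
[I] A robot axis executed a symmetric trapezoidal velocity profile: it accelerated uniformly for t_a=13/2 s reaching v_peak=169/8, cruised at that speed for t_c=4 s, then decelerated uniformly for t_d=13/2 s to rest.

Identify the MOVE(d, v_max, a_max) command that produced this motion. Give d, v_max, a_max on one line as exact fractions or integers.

a_max = (169/8)/(13/2) = 13/4
d_a = ½·169/8·13/2 = 2197/32; d_c = 169/8·4 = 169/2
d = 2·2197/32 + 169/2 = 3549/16
t_c = 4 > 0 → v_max = v_peak = 169/8

d=3549/16 v_max=169/8 a_max=13/4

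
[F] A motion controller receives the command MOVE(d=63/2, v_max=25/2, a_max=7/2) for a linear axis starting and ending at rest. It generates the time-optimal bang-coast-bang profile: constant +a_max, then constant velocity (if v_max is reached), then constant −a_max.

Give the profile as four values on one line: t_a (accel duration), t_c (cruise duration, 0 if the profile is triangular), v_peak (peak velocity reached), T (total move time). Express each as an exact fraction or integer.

v_max²/a_max = (25/2)²/(7/2) = 625/14
63/2 < 625/14 → triangular
v_peak = √(63/2·7/2) = √(441/4) = 21/2
t_a = (21/2)/(7/2) = 3; t_c = 0
T = 2·3 = 6

t_a=3 t_c=0 v_peak=21/2 T=6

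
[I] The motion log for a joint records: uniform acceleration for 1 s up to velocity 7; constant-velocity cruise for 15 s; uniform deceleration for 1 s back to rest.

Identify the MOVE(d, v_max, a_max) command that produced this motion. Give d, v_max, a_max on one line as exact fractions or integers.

a_max = 7/1 = 7
d_a = ½·7·1 = 7/2; d_c = 7·15 = 105
d = 2·7/2 + 105 = 112
t_c = 15 > 0 ⇒ limit active, v_max = 7

d=112 v_max=7 a_max=7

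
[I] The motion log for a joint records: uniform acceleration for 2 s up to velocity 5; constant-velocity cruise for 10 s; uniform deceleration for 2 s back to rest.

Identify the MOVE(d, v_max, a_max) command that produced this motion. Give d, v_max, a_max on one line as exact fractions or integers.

d=60 v_max=5 a_max=5/2

a_max = 5/2
d_a = ½·5·2 = 5; d_c = 5·10 = 50
d = 2·5 + 50 = 60
t_c = 10 > 0 ⇒ limit active, v_max = 5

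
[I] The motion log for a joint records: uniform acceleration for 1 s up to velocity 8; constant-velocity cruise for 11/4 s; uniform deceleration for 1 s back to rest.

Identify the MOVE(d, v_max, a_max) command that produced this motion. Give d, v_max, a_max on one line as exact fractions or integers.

d=30 v_max=8 a_max=8

a_max = 8/1 = 8
d_a = ½·8·1 = 4; d_c = 8·11/4 = 22
d = 2·4 + 22 = 30
t_c = 11/4 > 0 → v_max = v_peak = 8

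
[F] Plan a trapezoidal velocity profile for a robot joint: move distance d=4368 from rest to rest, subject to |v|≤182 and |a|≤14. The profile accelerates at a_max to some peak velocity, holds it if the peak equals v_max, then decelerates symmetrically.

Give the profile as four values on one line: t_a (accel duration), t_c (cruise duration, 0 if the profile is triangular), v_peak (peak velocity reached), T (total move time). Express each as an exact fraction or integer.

t_a=13 t_c=11 v_peak=182 T=37

v_max²/a_max = 182²/14 = 2366
4368 ≥ 2366 → trapezoidal
t_a = 182/14 = 13; v_peak = 182
d_cruise = 4368 − 2366 = 2002; t_c = 2002/182 = 11
T = 2·13 + 11 = 37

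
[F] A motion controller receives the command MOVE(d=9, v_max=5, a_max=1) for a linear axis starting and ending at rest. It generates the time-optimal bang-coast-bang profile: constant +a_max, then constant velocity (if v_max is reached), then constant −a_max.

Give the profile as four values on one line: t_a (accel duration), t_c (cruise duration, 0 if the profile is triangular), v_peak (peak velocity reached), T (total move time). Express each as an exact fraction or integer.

t_a=3 t_c=0 v_peak=3 T=6

(v_max)²/a_max = 5²/1 = 25
9 < 25 ⇒ no cruise
v_peak = √(9·1) = √9 = 3
t_a = 3/1 = 3; t_c = 0
T = 2·3 = 6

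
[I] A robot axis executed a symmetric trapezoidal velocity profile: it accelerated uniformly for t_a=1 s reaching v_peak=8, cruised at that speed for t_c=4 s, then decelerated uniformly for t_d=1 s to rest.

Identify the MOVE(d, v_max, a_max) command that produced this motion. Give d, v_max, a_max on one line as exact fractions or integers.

d=40 v_max=8 a_max=8

a_max = 8/1 = 8
d_a = ½·8·1 = 4; d_c = 8·4 = 32
d = 2·4 + 32 = 40
t_c = 4 > 0 ⇒ limit active, v_max = 8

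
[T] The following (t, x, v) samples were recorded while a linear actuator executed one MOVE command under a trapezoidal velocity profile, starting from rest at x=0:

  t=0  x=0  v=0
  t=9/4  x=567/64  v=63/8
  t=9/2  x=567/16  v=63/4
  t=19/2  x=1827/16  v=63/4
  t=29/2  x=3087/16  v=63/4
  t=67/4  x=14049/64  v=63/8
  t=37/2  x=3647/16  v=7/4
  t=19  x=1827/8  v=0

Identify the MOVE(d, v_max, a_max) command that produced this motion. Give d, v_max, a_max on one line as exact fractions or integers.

final state: t=19, x=1827/8, v=0 → d = 1827/8
a_max = (63/8−0)/(9/4−0) = 7/2
max v = 63/4 over t∈[9/2,29/2] → v_max = 63/4
check: 63/4·(9/2+10) = 1827/8 ✓

d=1827/8 v_max=63/4 a_max=7/2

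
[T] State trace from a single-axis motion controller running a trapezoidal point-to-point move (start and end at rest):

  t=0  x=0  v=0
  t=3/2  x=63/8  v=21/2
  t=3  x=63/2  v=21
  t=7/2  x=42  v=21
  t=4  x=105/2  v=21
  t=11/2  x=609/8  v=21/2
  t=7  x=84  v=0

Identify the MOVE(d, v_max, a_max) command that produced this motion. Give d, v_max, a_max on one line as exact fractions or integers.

d=84 v_max=21 a_max=7

final state: t=7, x=84, v=0 → d = 84
a_max = (21/2−0)/(3/2−0) = 7
max v = 21 over t∈[3,4] → v_max = 21
check: 21·(3+1) = 84 ✓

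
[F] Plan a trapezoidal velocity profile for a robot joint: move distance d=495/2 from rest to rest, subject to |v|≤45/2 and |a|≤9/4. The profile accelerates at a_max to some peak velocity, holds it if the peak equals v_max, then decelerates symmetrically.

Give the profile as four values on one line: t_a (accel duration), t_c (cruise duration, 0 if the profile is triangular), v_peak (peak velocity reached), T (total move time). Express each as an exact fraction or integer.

vₘ²/aₘ = (45/2)²/(9/4) = 225
495/2 ≥ 225 so v_max reached
t_a = (45/2)/(9/4) = 10; v_peak = 45/2
d_cruise = 495/2 − 225 = 45/2; t_c = (45/2)/(45/2) = 1
T = 2·10 + 1 = 21

t_a=10 t_c=1 v_peak=45/2 T=21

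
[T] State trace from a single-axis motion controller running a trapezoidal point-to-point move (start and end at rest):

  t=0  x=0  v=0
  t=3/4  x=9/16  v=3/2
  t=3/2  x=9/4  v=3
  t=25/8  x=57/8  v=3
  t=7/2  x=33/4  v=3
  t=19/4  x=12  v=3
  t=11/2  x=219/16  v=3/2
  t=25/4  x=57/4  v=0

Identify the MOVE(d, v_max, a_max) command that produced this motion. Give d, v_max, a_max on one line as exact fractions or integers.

final state: t=25/4, x=57/4, v=0 → d = 57/4
a_max = (3/2−0)/(3/4−0) = 2
max v = 3 over t∈[3/2,19/4] → v_max = 3
check: 3·(3/2+13/4) = 57/4 ✓

d=57/4 v_max=3 a_max=2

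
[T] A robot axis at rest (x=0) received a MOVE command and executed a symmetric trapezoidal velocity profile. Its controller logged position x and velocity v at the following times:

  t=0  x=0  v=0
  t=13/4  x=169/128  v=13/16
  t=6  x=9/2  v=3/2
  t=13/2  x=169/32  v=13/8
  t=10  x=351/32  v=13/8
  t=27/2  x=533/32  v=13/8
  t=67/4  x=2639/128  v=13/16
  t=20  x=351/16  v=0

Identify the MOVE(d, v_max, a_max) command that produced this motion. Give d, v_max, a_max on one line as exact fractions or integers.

final state: t=20, x=351/16, v=0 → d = 351/16
a_max = (13/16−0)/(13/4−0) = 1/4
max v = 13/8 over t∈[13/2,27/2] → v_max = 13/8
check: 13/8·(13/2+7) = 351/16 ✓

d=351/16 v_max=13/8 a_max=1/4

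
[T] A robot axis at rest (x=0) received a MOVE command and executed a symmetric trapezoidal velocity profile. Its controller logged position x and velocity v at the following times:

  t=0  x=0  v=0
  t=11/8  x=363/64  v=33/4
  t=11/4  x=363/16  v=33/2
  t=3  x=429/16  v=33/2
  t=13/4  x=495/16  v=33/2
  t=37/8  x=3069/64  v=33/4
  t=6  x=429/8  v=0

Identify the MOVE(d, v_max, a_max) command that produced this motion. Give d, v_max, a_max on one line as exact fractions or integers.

d=429/8 v_max=33/2 a_max=6

final state: t=6, x=429/8, v=0 → d = 429/8
a_max = (33/4−0)/(11/8−0) = 6
max v = 33/2 over t∈[11/4,13/4] → v_max = 33/2
check: 33/2·(11/4+1/2) = 429/8 ✓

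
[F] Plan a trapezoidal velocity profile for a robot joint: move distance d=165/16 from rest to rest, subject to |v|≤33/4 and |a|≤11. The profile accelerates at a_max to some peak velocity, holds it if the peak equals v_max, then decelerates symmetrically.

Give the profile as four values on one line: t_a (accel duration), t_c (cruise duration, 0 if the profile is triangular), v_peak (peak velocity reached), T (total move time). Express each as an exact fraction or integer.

t_a=3/4 t_c=1/2 v_peak=33/4 T=2

vₘ²/aₘ = (33/4)²/11 = 99/16
165/16 ≥ 99/16 ⇒ cruise phase
t_a = (33/4)/11 = 3/4; v_peak = 33/4
d_cruise = 165/16 − 99/16 = 33/8; t_c = (33/8)/(33/4) = 1/2
T = 2·3/4 + 1/2 = 2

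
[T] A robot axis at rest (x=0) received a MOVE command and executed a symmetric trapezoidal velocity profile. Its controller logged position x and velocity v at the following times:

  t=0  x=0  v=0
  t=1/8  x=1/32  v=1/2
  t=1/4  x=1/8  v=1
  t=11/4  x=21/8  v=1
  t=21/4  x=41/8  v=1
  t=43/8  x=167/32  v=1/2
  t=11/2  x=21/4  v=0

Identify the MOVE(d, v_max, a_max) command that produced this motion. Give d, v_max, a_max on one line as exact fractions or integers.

final state: t=11/2, x=21/4, v=0 → d = 21/4
a_max = (1/2−0)/(1/8−0) = 4
max v = 1 over t∈[1/4,21/4] → v_max = 1
check: 1·(1/4+5) = 21/4 ✓

d=21/4 v_max=1 a_max=4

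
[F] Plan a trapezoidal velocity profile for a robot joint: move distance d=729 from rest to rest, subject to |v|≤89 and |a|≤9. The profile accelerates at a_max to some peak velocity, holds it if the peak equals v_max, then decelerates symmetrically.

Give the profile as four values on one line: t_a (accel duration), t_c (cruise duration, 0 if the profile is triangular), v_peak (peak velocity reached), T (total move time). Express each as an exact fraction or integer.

t_a=9 t_c=0 v_peak=81 T=18

vₘ²/aₘ = 89²/9 = 7921/9
729 < 7921/9 ⇒ no cruise
v_peak = √(729·9) = √6561 = 81
t_a = 81/9 = 9; t_c = 0
T = 2·9 = 18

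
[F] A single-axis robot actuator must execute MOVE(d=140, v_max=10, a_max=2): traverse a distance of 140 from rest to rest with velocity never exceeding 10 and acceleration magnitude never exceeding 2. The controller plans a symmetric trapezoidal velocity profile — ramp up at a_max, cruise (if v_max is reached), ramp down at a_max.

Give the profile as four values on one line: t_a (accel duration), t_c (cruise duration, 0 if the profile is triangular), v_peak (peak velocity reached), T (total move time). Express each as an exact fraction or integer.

(v_max)²/a_max = 10²/2 = 50
140 ≥ 50 so v_max reached
t_a = 10/2 = 5; v_peak = 10
d_cruise = 140 − 50 = 90; t_c = 90/10 = 9
T = 2·5 + 9 = 19

t_a=5 t_c=9 v_peak=10 T=19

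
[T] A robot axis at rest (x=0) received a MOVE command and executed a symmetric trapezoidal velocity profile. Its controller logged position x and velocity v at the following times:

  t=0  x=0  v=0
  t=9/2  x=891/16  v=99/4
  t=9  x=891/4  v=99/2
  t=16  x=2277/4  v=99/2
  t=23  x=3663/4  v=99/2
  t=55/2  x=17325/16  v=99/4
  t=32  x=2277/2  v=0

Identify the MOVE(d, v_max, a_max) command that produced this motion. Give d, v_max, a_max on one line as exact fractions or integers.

final state: t=32, x=2277/2, v=0 → d = 2277/2
a_max = (99/4−0)/(9/2−0) = 11/2
max v = 99/2 over t∈[9,23] → v_max = 99/2
check: 99/2·(9+14) = 2277/2 ✓

d=2277/2 v_max=99/2 a_max=11/2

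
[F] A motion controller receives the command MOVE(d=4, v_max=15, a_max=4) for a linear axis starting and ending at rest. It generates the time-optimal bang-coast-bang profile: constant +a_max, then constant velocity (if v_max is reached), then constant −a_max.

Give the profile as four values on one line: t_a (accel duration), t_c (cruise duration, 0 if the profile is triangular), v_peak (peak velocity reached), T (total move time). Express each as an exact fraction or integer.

v_max²/a_max = 15²/4 = 225/4
4 < 225/4 ⇒ no cruise
v_peak = √(4·4) = √16 = 4
t_a = 4/4 = 1; t_c = 0
T = 2·1 = 2

t_a=1 t_c=0 v_peak=4 T=2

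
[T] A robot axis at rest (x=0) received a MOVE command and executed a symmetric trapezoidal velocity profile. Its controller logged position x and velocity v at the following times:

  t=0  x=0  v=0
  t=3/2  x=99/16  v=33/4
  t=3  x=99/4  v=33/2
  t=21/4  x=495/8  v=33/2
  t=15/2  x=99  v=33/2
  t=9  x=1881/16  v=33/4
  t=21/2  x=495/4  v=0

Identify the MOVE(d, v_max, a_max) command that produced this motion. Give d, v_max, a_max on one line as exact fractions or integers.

final state: t=21/2, x=495/4, v=0 → d = 495/4
a_max = (33/4−0)/(3/2−0) = 11/2
max v = 33/2 over t∈[3,15/2] → v_max = 33/2
check: 33/2·(3+9/2) = 495/4 ✓

d=495/4 v_max=33/2 a_max=11/2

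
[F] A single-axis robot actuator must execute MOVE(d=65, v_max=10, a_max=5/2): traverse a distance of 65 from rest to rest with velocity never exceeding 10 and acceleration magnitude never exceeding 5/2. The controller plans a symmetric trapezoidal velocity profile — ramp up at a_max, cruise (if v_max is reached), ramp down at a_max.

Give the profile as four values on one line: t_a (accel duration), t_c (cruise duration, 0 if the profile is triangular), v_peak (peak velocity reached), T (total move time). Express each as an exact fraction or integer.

v_max²/a_max = 10²/(5/2) = 40
65 ≥ 40 so v_max reached
t_a = 10/(5/2) = 4; v_peak = 10
d_cruise = 65 − 40 = 25; t_c = 25/10 = 5/2
T = 2·4 + 5/2 = 21/2

t_a=4 t_c=5/2 v_peak=10 T=21/2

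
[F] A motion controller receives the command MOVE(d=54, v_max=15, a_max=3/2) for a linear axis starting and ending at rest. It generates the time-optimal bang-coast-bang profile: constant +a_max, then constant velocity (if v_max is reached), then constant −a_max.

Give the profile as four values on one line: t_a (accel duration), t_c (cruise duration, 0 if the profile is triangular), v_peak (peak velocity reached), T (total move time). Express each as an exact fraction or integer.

t_a=6 t_c=0 v_peak=9 T=12

vₘ²/aₘ = 15²/(3/2) = 150
54 < 150 ⇒ no cruise
v_peak = √(54·3/2) = √81 = 9
t_a = 9/(3/2) = 6; t_c = 0
T = 2·6 = 12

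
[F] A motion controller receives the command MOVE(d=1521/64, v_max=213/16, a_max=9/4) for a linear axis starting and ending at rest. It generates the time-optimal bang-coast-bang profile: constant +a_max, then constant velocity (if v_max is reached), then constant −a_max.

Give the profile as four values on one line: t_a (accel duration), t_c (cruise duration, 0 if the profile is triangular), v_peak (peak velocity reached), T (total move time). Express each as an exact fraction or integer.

t_a=13/4 t_c=0 v_peak=117/16 T=13/2

vₘ²/aₘ = (213/16)²/(9/4) = 5041/64
1521/64 < 5041/64 so t_c = 0
v_peak = √(1521/64·9/4) = √(13689/256) = 117/16
t_a = (117/16)/(9/4) = 13/4; t_c = 0
T = 2·13/4 = 13/2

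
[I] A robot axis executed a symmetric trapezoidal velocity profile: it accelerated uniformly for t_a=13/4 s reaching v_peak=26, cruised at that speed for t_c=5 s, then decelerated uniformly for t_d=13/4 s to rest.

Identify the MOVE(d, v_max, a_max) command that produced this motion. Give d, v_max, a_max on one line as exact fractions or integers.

a_max = 26/(13/4) = 8
d_a = ½·26·13/4 = 169/4; d_c = 26·5 = 130
d = 2·169/4 + 130 = 429/2
t_c = 5 > 0 ⇒ limit active, v_max = 26

d=429/2 v_max=26 a_max=8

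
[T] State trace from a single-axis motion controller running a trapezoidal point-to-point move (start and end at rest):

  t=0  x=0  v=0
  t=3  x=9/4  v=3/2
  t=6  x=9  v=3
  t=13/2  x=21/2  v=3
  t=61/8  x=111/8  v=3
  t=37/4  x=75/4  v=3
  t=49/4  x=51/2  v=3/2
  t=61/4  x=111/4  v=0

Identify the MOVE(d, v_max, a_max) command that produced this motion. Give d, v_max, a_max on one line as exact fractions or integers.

final state: t=61/4, x=111/4, v=0 → d = 111/4
a_max = (3/2−0)/(3−0) = 1/2
max v = 3 over t∈[6,37/4] → v_max = 3
check: 3·(6+13/4) = 111/4 ✓

d=111/4 v_max=3 a_max=1/2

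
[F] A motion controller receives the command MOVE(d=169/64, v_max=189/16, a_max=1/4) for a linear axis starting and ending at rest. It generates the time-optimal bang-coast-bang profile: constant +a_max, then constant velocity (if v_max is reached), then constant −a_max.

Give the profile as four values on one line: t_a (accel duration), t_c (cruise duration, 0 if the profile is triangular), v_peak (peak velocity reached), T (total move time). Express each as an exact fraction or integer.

t_a=13/4 t_c=0 v_peak=13/16 T=13/2

vₘ²/aₘ = (189/16)²/(1/4) = 35721/64
169/64 < 35721/64 so t_c = 0
v_peak = √(169/64·1/4) = √(169/256) = 13/16
t_a = (13/16)/(1/4) = 13/4; t_c = 0
T = 2·13/4 = 13/2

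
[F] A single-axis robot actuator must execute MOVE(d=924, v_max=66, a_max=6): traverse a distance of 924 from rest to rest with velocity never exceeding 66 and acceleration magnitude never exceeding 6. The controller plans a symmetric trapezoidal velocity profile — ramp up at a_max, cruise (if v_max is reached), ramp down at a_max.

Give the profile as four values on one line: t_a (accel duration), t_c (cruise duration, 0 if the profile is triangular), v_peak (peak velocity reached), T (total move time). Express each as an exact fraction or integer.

t_a=11 t_c=3 v_peak=66 T=25

v_max²/a_max = 66²/6 = 726
924 ≥ 726 ⇒ cruise phase
t_a = 66/6 = 11; v_peak = 66
d_cruise = 924 − 726 = 198; t_c = 198/66 = 3
T = 2·11 + 3 = 25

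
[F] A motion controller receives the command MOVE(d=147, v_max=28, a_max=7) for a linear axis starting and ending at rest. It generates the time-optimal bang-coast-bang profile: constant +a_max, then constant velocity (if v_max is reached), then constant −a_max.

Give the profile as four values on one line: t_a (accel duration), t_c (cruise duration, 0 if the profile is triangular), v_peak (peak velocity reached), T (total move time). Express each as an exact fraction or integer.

t_a=4 t_c=5/4 v_peak=28 T=37/4

(v_max)²/a_max = 28²/7 = 112
147 ≥ 112 so v_max reached
t_a = 28/7 = 4; v_peak = 28
d_cruise = 147 − 112 = 35; t_c = 35/28 = 5/4
T = 2·4 + 5/4 = 37/4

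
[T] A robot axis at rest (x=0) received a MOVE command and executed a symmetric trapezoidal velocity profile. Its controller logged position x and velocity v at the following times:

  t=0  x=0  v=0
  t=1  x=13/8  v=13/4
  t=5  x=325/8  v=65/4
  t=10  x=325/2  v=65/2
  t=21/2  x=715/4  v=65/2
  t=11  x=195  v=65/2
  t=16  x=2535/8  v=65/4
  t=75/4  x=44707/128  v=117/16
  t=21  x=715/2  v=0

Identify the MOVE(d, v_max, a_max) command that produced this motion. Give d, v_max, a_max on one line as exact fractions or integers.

d=715/2 v_max=65/2 a_max=13/4

final state: t=21, x=715/2, v=0 → d = 715/2
a_max = (13/4−0)/(1−0) = 13/4
max v = 65/2 over t∈[10,11] → v_max = 65/2
check: 65/2·(10+1) = 715/2 ✓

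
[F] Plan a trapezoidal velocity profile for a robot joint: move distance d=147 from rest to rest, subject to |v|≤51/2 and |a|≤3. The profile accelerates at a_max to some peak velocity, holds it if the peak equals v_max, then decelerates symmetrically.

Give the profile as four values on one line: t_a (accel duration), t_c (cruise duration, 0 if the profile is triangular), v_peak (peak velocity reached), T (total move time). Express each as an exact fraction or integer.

v_max²/a_max = (51/2)²/3 = 867/4
147 < 867/4 so t_c = 0
v_peak = √(147·3) = √441 = 21
t_a = 21/3 = 7; t_c = 0
T = 2·7 = 14

t_a=7 t_c=0 v_peak=21 T=14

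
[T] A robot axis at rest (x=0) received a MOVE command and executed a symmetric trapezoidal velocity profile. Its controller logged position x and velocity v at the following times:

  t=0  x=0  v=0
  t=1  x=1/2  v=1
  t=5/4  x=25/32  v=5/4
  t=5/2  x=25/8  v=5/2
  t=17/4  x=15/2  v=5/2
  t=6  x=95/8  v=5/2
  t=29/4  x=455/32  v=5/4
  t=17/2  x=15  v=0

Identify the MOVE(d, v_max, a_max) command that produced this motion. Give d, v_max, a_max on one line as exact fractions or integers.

d=15 v_max=5/2 a_max=1

final state: t=17/2, x=15, v=0 → d = 15
a_max = (1−0)/(1−0) = 1
max v = 5/2 over t∈[5/2,6] → v_max = 5/2
check: 5/2·(5/2+7/2) = 15 ✓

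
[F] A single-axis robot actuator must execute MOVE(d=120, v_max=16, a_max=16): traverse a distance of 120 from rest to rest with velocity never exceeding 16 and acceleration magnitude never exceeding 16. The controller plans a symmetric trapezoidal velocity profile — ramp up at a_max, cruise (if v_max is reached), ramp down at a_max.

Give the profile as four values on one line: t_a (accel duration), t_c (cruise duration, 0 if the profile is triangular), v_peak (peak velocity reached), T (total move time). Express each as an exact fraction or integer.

t_a=1 t_c=13/2 v_peak=16 T=17/2

vₘ²/aₘ = 16²/16 = 16
120 ≥ 16 ⇒ cruise phase
t_a = 16/16 = 1; v_peak = 16
d_cruise = 120 − 16 = 104; t_c = 104/16 = 13/2
T = 2·1 + 13/2 = 17/2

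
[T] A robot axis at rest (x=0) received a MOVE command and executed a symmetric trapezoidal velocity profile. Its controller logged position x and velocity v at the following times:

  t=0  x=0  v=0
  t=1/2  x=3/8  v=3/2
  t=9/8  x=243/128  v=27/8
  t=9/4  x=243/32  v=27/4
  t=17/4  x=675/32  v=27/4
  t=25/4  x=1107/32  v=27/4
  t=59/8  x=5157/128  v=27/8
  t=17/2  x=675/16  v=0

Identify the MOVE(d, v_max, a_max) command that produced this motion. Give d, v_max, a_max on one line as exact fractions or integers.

d=675/16 v_max=27/4 a_max=3

final state: t=17/2, x=675/16, v=0 → d = 675/16
a_max = (3/2−0)/(1/2−0) = 3
max v = 27/4 over t∈[9/4,25/4] → v_max = 27/4
check: 27/4·(9/4+4) = 675/16 ✓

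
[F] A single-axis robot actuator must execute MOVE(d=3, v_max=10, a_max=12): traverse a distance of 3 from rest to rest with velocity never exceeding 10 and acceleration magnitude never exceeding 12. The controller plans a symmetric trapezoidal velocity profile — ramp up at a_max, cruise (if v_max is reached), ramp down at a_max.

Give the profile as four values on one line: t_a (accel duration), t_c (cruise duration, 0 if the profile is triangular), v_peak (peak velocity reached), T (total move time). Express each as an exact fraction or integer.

t_a=1/2 t_c=0 v_peak=6 T=1

(v_max)²/a_max = 10²/12 = 25/3
3 < 25/3 so t_c = 0
v_peak = √(3·12) = √36 = 6
t_a = 6/12 = 1/2; t_c = 0
T = 2·1/2 = 1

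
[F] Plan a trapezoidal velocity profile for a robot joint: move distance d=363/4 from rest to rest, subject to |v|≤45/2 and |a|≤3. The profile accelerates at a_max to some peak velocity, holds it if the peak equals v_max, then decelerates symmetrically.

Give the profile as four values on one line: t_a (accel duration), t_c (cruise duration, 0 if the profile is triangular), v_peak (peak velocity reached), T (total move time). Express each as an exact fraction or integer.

t_a=11/2 t_c=0 v_peak=33/2 T=11

v_max²/a_max = (45/2)²/3 = 675/4
363/4 < 675/4 → triangular
v_peak = √(363/4·3) = √(1089/4) = 33/2
t_a = (33/2)/3 = 11/2; t_c = 0
T = 2·11/2 = 11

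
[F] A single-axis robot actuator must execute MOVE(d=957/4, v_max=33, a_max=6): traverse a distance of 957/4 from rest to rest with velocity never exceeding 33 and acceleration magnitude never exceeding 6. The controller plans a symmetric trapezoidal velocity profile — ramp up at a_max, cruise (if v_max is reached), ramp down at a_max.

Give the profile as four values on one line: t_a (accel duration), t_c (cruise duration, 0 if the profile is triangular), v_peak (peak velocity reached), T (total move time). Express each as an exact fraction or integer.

t_a=11/2 t_c=7/4 v_peak=33 T=51/4

(v_max)²/a_max = 33²/6 = 363/2
957/4 ≥ 363/2 so v_max reached
t_a = 33/6 = 11/2; v_peak = 33
d_cruise = 957/4 − 363/2 = 231/4; t_c = (231/4)/33 = 7/4
T = 2·11/2 + 7/4 = 51/4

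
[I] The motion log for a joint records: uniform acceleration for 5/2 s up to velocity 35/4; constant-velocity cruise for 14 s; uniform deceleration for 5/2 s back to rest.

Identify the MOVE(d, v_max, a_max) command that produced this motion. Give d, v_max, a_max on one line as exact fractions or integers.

a_max = (35/4)/(5/2) = 7/2
d_a = ½·35/4·5/2 = 175/16; d_c = 35/4·14 = 245/2
d = 2·175/16 + 245/2 = 1155/8
t_c = 14 > 0 ⇒ limit active, v_max = 35/4

d=1155/8 v_max=35/4 a_max=7/2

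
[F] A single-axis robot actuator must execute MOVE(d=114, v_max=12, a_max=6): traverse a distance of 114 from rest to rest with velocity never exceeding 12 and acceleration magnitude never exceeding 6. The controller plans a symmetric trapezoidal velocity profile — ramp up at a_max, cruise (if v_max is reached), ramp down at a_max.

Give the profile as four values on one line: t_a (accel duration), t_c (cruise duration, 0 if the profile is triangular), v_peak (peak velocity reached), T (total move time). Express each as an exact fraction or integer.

(v_max)²/a_max = 12²/6 = 24
114 ≥ 24 ⇒ cruise phase
t_a = 12/6 = 2; v_peak = 12
d_cruise = 114 − 24 = 90; t_c = 90/12 = 15/2
T = 2·2 + 15/2 = 23/2

t_a=2 t_c=15/2 v_peak=12 T=23/2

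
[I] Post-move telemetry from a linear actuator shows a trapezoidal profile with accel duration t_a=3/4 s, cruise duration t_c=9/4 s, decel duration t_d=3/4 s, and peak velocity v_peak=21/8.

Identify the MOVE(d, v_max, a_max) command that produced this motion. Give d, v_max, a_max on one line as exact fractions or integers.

a_max = (21/8)/(3/4) = 7/2
d_a = ½·21/8·3/4 = 63/64; d_c = 21/8·9/4 = 189/32
d = 2·63/64 + 189/32 = 63/8
t_c = 9/4 > 0 so v_max = 21/8

d=63/8 v_max=21/8 a_max=7/2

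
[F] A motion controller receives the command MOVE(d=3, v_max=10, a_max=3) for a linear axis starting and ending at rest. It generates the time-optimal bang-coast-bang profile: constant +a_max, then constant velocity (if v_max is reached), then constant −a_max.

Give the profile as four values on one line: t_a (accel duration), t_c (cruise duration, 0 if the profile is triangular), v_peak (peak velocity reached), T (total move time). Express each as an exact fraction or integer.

v_max²/a_max = 10²/3 = 100/3
3 < 100/3 ⇒ no cruise
v_peak = √(3·3) = √9 = 3
t_a = 3/3 = 1; t_c = 0
T = 2·1 = 2

t_a=1 t_c=0 v_peak=3 T=2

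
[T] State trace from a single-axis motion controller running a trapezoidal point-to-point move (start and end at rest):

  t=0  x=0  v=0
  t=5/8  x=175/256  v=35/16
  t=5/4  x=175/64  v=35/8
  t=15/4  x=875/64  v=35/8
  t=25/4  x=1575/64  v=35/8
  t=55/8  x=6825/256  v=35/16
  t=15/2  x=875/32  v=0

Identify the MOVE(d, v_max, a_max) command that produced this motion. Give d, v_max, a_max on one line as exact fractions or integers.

final state: t=15/2, x=875/32, v=0 → d = 875/32
a_max = (35/16−0)/(5/8−0) = 7/2
max v = 35/8 over t∈[5/4,25/4] → v_max = 35/8
check: 35/8·(5/4+5) = 875/32 ✓

d=875/32 v_max=35/8 a_max=7/2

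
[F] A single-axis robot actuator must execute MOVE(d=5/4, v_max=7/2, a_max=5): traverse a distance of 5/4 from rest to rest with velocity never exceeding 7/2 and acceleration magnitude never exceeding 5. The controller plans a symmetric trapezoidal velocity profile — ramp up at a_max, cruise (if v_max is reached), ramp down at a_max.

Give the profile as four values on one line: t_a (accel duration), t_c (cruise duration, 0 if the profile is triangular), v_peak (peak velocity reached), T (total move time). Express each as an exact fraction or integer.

t_a=1/2 t_c=0 v_peak=5/2 T=1

(v_max)²/a_max = (7/2)²/5 = 49/20
5/4 < 49/20 → triangular
v_peak = √(5/4·5) = √(25/4) = 5/2
t_a = (5/2)/5 = 1/2; t_c = 0
T = 2·1/2 = 1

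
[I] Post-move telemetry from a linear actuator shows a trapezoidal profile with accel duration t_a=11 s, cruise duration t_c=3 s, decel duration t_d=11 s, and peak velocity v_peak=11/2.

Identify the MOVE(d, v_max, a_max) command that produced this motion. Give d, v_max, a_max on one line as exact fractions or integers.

d=77 v_max=11/2 a_max=1/2

a_max = (11/2)/11 = 1/2
d_a = ½·11/2·11 = 121/4; d_c = 11/2·3 = 33/2
d = 2·121/4 + 33/2 = 77
t_c = 3 > 0 so v_max = 11/2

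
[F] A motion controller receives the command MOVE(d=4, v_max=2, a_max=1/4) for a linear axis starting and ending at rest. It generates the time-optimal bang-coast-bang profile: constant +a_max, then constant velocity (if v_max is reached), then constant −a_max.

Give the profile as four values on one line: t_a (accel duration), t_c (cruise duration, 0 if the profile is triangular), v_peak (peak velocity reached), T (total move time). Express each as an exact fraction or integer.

v_max²/a_max = 2²/(1/4) = 16
4 < 16 so t_c = 0
v_peak = √(4·1/4) = √1 = 1
t_a = 1/(1/4) = 4; t_c = 0
T = 2·4 = 8

t_a=4 t_c=0 v_peak=1 T=8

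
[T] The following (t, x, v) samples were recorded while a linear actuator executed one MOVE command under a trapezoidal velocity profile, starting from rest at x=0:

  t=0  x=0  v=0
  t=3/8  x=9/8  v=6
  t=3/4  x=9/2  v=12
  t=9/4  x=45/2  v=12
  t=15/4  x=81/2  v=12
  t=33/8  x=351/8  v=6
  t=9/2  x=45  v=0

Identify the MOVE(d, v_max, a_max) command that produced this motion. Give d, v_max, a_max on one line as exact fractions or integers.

d=45 v_max=12 a_max=16

final state: t=9/2, x=45, v=0 → d = 45
a_max = (6−0)/(3/8−0) = 16
max v = 12 over t∈[3/4,15/4] → v_max = 12
check: 12·(3/4+3) = 45 ✓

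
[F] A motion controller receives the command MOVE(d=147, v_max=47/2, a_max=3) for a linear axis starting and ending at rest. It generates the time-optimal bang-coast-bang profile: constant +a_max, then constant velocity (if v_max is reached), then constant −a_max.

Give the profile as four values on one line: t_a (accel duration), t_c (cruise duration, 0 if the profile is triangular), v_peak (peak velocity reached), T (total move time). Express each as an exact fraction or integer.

t_a=7 t_c=0 v_peak=21 T=14

(v_max)²/a_max = (47/2)²/3 = 2209/12
147 < 2209/12 ⇒ no cruise
v_peak = √(147·3) = √441 = 21
t_a = 21/3 = 7; t_c = 0
T = 2·7 = 14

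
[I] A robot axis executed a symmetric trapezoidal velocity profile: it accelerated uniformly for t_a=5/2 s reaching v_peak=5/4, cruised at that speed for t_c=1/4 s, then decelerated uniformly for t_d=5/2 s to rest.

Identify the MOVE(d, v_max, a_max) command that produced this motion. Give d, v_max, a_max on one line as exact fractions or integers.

d=55/16 v_max=5/4 a_max=1/2

a_max = (5/4)/(5/2) = 1/2
d_a = ½·5/4·5/2 = 25/16; d_c = 5/4·1/4 = 5/16
d = 2·25/16 + 5/16 = 55/16
t_c = 1/4 > 0 → v_max = v_peak = 5/4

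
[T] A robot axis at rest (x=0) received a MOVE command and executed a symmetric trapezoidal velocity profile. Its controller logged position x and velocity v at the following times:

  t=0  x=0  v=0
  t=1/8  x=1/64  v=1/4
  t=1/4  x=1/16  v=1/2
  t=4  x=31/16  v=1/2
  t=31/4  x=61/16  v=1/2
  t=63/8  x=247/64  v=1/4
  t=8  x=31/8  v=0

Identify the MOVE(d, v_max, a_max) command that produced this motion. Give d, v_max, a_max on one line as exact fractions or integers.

d=31/8 v_max=1/2 a_max=2

final state: t=8, x=31/8, v=0 → d = 31/8
a_max = (1/4−0)/(1/8−0) = 2
max v = 1/2 over t∈[1/4,31/4] → v_max = 1/2
check: 1/2·(1/4+15/2) = 31/8 ✓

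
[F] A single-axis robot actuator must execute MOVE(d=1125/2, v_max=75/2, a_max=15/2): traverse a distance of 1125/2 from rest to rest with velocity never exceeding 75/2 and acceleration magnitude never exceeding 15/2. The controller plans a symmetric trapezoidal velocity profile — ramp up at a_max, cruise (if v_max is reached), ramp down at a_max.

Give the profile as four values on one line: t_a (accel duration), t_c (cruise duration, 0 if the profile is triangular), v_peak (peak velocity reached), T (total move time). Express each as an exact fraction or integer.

(v_max)²/a_max = (75/2)²/(15/2) = 375/2
1125/2 ≥ 375/2 so v_max reached
t_a = (75/2)/(15/2) = 5; v_peak = 75/2
d_cruise = 1125/2 − 375/2 = 375; t_c = 375/(75/2) = 10
T = 2·5 + 10 = 20

t_a=5 t_c=10 v_peak=75/2 T=20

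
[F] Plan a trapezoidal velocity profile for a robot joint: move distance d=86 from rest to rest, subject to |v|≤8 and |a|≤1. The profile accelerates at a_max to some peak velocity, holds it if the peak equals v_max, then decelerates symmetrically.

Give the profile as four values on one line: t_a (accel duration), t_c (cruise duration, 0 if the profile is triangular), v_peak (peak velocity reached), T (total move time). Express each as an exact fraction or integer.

v_max²/a_max = 8²/1 = 64
86 ≥ 64 → trapezoidal
t_a = 8/1 = 8; v_peak = 8
d_cruise = 86 − 64 = 22; t_c = 22/8 = 11/4
T = 2·8 + 11/4 = 75/4

t_a=8 t_c=11/4 v_peak=8 T=75/4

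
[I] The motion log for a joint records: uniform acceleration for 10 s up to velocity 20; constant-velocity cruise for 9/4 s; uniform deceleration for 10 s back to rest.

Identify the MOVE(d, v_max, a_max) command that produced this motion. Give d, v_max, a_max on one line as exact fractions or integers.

a_max = 20/10 = 2
d_a = ½·20·10 = 100; d_c = 20·9/4 = 45
d = 2·100 + 45 = 245
t_c = 9/4 > 0 → v_max = v_peak = 20

d=245 v_max=20 a_max=2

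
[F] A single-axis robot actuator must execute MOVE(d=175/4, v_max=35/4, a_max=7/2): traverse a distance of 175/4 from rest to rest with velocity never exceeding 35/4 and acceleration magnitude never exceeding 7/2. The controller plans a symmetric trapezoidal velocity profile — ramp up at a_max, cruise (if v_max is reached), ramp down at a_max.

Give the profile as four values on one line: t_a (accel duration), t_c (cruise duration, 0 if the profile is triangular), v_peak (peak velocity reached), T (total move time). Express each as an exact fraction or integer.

t_a=5/2 t_c=5/2 v_peak=35/4 T=15/2

(v_max)²/a_max = (35/4)²/(7/2) = 175/8
175/4 ≥ 175/8 so v_max reached
t_a = (35/4)/(7/2) = 5/2; v_peak = 35/4
d_cruise = 175/4 − 175/8 = 175/8; t_c = (175/8)/(35/4) = 5/2
T = 2·5/2 + 5/2 = 15/2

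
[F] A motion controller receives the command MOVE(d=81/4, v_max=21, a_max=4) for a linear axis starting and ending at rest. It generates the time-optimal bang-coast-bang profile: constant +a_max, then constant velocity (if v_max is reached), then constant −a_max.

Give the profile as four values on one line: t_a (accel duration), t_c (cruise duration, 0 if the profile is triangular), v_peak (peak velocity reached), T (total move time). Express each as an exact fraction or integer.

t_a=9/4 t_c=0 v_peak=9 T=9/2

vₘ²/aₘ = 21²/4 = 441/4
81/4 < 441/4 → triangular
v_peak = √(81/4·4) = √81 = 9
t_a = 9/4; t_c = 0
T = 2·9/4 = 9/2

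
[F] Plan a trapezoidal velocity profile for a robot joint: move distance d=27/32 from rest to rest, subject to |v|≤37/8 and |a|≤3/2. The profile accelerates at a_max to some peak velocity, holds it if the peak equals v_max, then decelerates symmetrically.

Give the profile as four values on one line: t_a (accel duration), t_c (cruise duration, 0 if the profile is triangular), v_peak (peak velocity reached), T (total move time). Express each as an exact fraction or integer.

v_max²/a_max = (37/8)²/(3/2) = 1369/96
27/32 < 1369/96 → triangular
v_peak = √(27/32·3/2) = √(81/64) = 9/8
t_a = (9/8)/(3/2) = 3/4; t_c = 0
T = 2·3/4 = 3/2

t_a=3/4 t_c=0 v_peak=9/8 T=3/2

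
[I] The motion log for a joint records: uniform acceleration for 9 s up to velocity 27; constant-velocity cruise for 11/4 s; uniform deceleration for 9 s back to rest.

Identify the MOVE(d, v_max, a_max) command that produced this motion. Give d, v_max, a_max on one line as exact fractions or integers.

d=1269/4 v_max=27 a_max=3

a_max = 27/9 = 3
d_a = ½·27·9 = 243/2; d_c = 27·11/4 = 297/4
d = 2·243/2 + 297/4 = 1269/4
t_c = 11/4 > 0 ⇒ limit active, v_max = 27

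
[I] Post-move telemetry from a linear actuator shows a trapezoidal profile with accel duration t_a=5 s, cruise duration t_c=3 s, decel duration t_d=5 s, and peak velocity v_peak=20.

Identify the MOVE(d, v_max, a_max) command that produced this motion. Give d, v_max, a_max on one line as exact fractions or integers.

d=160 v_max=20 a_max=4

a_max = 20/5 = 4
d_a = ½·20·5 = 50; d_c = 20·3 = 60
d = 2·50 + 60 = 160
t_c = 3 > 0 so v_max = 20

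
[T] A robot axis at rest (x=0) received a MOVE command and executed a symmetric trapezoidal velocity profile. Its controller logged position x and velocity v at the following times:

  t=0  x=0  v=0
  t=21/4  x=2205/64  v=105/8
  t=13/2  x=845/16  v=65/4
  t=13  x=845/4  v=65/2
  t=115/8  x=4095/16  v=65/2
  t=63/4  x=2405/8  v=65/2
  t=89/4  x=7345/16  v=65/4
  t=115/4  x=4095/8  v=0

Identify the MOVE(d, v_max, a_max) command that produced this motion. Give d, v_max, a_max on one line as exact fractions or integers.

d=4095/8 v_max=65/2 a_max=5/2

final state: t=115/4, x=4095/8, v=0 → d = 4095/8
a_max = (105/8−0)/(21/4−0) = 5/2
max v = 65/2 over t∈[13,63/4] → v_max = 65/2
check: 65/2·(13+11/4) = 4095/8 ✓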